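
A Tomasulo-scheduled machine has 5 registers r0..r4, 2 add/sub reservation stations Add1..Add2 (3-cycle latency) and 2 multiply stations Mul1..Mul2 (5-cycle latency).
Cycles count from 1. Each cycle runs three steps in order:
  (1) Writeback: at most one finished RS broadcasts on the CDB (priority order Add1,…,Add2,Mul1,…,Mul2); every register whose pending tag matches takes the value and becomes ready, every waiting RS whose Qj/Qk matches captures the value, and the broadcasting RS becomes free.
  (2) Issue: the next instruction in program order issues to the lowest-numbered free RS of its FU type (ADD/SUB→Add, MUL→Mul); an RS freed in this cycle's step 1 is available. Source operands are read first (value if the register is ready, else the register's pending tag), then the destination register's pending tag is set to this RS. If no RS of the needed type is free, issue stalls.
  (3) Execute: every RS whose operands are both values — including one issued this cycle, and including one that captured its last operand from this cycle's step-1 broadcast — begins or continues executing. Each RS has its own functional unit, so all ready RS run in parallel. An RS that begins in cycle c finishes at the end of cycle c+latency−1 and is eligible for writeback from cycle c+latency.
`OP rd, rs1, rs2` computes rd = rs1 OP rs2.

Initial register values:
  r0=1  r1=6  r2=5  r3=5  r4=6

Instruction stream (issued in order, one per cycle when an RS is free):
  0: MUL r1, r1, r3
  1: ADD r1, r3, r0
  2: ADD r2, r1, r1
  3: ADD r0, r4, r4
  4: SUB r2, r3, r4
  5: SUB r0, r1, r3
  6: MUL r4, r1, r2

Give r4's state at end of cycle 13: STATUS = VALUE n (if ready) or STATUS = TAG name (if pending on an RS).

STATUS = TAG Mul1

c1: issue MUL r1<-Mul1 | r0:1,r1:Mul1,r2:5,r3:5,r4:6
c2: issue ADD r1<-Add1 | r0:1,r1:Add1,r2:5,r3:5,r4:6
c3: issue ADD r2<-Add2 | r0:1,r1:Add1,r2:Add2,r3:5,r4:6
c4: stall | r0:1,r1:Add1,r2:Add2,r3:5,r4:6
c5: CDB Add1=6; issue ADD r0<-Add1 | r0:Add1,r1:6,r2:Add2,r3:5,r4:6
c6: CDB Mul1=30; stall | r0:Add1,r1:6,r2:Add2,r3:5,r4:6
c7: stall | r0:Add1,r1:6,r2:Add2,r3:5,r4:6
c8: CDB Add1=12; issue SUB r2<-Add1 | r0:12,r1:6,r2:Add1,r3:5,r4:6
c9: CDB Add2=12; issue SUB r0<-Add2 | r0:Add2,r1:6,r2:Add1,r3:5,r4:6
c10: issue MUL r4<-Mul1 | r0:Add2,r1:6,r2:Add1,r3:5,r4:Mul1
c11: CDB Add1=-1 | r0:Add2,r1:6,r2:-1,r3:5,r4:Mul1
c12: CDB Add2=1 | r0:1,r1:6,r2:-1,r3:5,r4:Mul1
c13: - | r0:1,r1:6,r2:-1,r3:5,r4:Mul1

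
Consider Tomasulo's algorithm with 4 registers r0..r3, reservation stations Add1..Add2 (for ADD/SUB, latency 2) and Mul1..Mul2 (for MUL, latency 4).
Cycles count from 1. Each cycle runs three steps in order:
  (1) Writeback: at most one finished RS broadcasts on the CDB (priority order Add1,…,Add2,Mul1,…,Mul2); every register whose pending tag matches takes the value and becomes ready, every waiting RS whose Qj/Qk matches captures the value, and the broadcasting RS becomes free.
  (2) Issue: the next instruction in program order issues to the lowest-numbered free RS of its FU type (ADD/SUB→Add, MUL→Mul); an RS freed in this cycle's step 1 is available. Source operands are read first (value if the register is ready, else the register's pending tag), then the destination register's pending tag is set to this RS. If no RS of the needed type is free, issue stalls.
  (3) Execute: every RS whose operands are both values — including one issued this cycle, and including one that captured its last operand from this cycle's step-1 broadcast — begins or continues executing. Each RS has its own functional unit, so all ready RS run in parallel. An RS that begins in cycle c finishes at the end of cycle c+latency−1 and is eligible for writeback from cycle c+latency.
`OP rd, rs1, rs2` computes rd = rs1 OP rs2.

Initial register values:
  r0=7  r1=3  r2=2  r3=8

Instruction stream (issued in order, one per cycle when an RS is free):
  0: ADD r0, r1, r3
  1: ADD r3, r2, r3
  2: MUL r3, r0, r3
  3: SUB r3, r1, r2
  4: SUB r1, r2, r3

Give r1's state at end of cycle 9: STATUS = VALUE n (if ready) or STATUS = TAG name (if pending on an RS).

  c1: issue ADD r0<-Add1  regs: r0:Add1,r1:3,r2:2,r3:8
  c2: issue ADD r3<-Add2  regs: r0:Add1,r1:3,r2:2,r3:Add2
  c3: CDB Add1=11; issue MUL r3<-Mul1  regs: r0:11,r1:3,r2:2,r3:Mul1
  c4: CDB Add2=10; issue SUB r3<-Add1  regs: r0:11,r1:3,r2:2,r3:Add1
  c5: issue SUB r1<-Add2  regs: r0:11,r1:Add2,r2:2,r3:Add1
  c6: CDB Add1=1  regs: r0:11,r1:Add2,r2:2,r3:1
  c7: -  regs: r0:11,r1:Add2,r2:2,r3:1
  c8: CDB Add2=1  regs: r0:11,r1:1,r2:2,r3:1
  c9: CDB Mul1=110  regs: r0:11,r1:1,r2:2,r3:1

STATUS = VALUE 1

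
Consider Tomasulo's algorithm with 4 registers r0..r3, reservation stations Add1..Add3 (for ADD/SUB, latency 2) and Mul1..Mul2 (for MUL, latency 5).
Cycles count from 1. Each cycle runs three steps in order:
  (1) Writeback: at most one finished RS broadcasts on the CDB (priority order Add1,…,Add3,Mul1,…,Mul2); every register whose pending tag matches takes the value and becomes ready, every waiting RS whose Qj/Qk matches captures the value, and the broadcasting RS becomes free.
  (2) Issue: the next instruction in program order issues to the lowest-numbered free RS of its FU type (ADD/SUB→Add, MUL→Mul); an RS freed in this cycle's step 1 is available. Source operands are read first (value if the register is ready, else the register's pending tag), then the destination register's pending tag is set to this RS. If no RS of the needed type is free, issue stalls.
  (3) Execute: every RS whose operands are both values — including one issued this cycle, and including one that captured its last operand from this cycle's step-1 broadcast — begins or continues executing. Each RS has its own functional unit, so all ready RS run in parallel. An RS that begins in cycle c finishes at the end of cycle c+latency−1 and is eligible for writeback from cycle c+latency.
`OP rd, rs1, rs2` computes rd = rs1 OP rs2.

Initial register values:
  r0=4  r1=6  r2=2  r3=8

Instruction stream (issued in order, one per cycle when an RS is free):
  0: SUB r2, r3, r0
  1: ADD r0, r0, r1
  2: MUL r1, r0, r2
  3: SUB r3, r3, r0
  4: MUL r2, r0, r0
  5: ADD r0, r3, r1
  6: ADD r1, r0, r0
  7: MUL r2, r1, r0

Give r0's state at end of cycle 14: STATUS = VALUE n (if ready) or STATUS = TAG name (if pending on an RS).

STATUS = VALUE 38

cycle 1: issue SUB r2<-Add1 // r0:4,r1:6,r2:Add1,r3:8
cycle 2: issue ADD r0<-Add2 // r0:Add2,r1:6,r2:Add1,r3:8
cycle 3: CDB Add1=4; issue MUL r1<-Mul1 // r0:Add2,r1:Mul1,r2:4,r3:8
cycle 4: CDB Add2=10; issue SUB r3<-Add1 // r0:10,r1:Mul1,r2:4,r3:Add1
cycle 5: issue MUL r2<-Mul2 // r0:10,r1:Mul1,r2:Mul2,r3:Add1
cycle 6: CDB Add1=-2; issue ADD r0<-Add1 // r0:Add1,r1:Mul1,r2:Mul2,r3:-2
cycle 7: issue ADD r1<-Add2 // r0:Add1,r1:Add2,r2:Mul2,r3:-2
cycle 8: stall // r0:Add1,r1:Add2,r2:Mul2,r3:-2
cycle 9: CDB Mul1=40; issue MUL r2<-Mul1 // r0:Add1,r1:Add2,r2:Mul1,r3:-2
cycle 10: CDB Mul2=100 // r0:Add1,r1:Add2,r2:Mul1,r3:-2
cycle 11: CDB Add1=38 // r0:38,r1:Add2,r2:Mul1,r3:-2
cycle 12: - // r0:38,r1:Add2,r2:Mul1,r3:-2
cycle 13: CDB Add2=76 // r0:38,r1:76,r2:Mul1,r3:-2
cycle 14: - // r0:38,r1:76,r2:Mul1,r3:-2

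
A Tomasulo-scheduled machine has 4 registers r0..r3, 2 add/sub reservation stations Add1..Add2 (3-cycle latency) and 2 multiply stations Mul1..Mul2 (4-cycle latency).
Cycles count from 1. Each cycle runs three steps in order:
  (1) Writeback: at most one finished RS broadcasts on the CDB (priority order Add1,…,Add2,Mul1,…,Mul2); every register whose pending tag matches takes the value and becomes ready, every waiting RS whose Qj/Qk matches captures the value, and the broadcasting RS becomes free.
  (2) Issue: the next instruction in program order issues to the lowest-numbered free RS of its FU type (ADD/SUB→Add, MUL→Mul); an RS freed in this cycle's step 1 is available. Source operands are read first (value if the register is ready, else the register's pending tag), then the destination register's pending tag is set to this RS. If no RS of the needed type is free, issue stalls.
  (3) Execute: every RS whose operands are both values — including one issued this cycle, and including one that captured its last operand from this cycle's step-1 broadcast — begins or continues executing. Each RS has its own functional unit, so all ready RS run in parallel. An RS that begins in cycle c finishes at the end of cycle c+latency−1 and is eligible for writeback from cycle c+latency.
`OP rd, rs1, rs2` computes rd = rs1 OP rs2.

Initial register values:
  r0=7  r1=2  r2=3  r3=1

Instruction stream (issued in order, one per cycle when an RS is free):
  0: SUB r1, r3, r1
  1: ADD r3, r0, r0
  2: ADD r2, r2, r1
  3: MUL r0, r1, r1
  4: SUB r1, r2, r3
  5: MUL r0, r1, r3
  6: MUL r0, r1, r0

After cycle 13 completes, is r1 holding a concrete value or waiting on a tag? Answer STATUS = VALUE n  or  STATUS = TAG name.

  c1: issue SUB r1<-Add1  regs: r0:7,r1:Add1,r2:3,r3:1
  c2: issue ADD r3<-Add2  regs: r0:7,r1:Add1,r2:3,r3:Add2
  c3: stall  regs: r0:7,r1:Add1,r2:3,r3:Add2
  c4: CDB Add1=-1; issue ADD r2<-Add1  regs: r0:7,r1:-1,r2:Add1,r3:Add2
  c5: CDB Add2=14; issue MUL r0<-Mul1  regs: r0:Mul1,r1:-1,r2:Add1,r3:14
  c6: issue SUB r1<-Add2  regs: r0:Mul1,r1:Add2,r2:Add1,r3:14
  c7: CDB Add1=2; issue MUL r0<-Mul2  regs: r0:Mul2,r1:Add2,r2:2,r3:14
  c8: stall  regs: r0:Mul2,r1:Add2,r2:2,r3:14
  c9: CDB Mul1=1; issue MUL r0<-Mul1  regs: r0:Mul1,r1:Add2,r2:2,r3:14
  c10: CDB Add2=-12  regs: r0:Mul1,r1:-12,r2:2,r3:14
  c11: -  regs: r0:Mul1,r1:-12,r2:2,r3:14
  c12: -  regs: r0:Mul1,r1:-12,r2:2,r3:14
  c13: -  regs: r0:Mul1,r1:-12,r2:2,r3:14

STATUS = VALUE -12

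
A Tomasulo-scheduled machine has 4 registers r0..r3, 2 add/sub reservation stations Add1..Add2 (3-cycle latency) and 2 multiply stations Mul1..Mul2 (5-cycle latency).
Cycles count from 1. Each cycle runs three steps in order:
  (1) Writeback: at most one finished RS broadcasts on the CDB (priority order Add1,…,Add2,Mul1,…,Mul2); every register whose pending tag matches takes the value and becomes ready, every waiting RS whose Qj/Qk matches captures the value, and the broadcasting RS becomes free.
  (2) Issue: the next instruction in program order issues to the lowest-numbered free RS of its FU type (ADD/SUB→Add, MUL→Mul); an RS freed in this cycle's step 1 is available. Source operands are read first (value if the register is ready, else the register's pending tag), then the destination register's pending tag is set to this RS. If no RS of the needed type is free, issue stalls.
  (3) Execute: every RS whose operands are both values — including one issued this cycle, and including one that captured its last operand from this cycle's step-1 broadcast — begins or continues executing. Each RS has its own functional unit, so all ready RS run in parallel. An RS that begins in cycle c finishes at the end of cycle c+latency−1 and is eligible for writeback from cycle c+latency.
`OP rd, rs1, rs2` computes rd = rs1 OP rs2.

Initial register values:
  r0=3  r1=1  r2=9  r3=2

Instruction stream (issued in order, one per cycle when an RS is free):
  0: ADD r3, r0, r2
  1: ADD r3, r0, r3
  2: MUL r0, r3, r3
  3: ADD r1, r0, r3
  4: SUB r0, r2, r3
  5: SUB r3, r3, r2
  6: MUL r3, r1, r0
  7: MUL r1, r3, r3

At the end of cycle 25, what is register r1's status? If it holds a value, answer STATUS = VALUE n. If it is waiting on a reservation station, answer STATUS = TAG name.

  c1: issue ADD r3<-Add1  regs: r0:3,r1:1,r2:9,r3:Add1
  c2: issue ADD r3<-Add2  regs: r0:3,r1:1,r2:9,r3:Add2
  c3: issue MUL r0<-Mul1  regs: r0:Mul1,r1:1,r2:9,r3:Add2
  c4: CDB Add1=12; issue ADD r1<-Add1  regs: r0:Mul1,r1:Add1,r2:9,r3:Add2
  c5: stall  regs: r0:Mul1,r1:Add1,r2:9,r3:Add2
  c6: stall  regs: r0:Mul1,r1:Add1,r2:9,r3:Add2
  c7: CDB Add2=15; issue SUB r0<-Add2  regs: r0:Add2,r1:Add1,r2:9,r3:15
  c8: stall  regs: r0:Add2,r1:Add1,r2:9,r3:15
  c9: stall  regs: r0:Add2,r1:Add1,r2:9,r3:15
  c10: CDB Add2=-6; issue SUB r3<-Add2  regs: r0:-6,r1:Add1,r2:9,r3:Add2
  c11: issue MUL r3<-Mul2  regs: r0:-6,r1:Add1,r2:9,r3:Mul2
  c12: CDB Mul1=225; issue MUL r1<-Mul1  regs: r0:-6,r1:Mul1,r2:9,r3:Mul2
  c13: CDB Add2=6  regs: r0:-6,r1:Mul1,r2:9,r3:Mul2
  c14: -  regs: r0:-6,r1:Mul1,r2:9,r3:Mul2
  c15: CDB Add1=240  regs: r0:-6,r1:Mul1,r2:9,r3:Mul2
  c16: -  regs: r0:-6,r1:Mul1,r2:9,r3:Mul2
  c17: -  regs: r0:-6,r1:Mul1,r2:9,r3:Mul2
  c18: -  regs: r0:-6,r1:Mul1,r2:9,r3:Mul2
  c19: -  regs: r0:-6,r1:Mul1,r2:9,r3:Mul2
  c20: CDB Mul2=-1440  regs: r0:-6,r1:Mul1,r2:9,r3:-1440
  c21: -  regs: r0:-6,r1:Mul1,r2:9,r3:-1440
  c22: -  regs: r0:-6,r1:Mul1,r2:9,r3:-1440
  c23: -  regs: r0:-6,r1:Mul1,r2:9,r3:-1440
  c24: -  regs: r0:-6,r1:Mul1,r2:9,r3:-1440
  c25: CDB Mul1=2073600  regs: r0:-6,r1:2073600,r2:9,r3:-1440

STATUS = VALUE 2073600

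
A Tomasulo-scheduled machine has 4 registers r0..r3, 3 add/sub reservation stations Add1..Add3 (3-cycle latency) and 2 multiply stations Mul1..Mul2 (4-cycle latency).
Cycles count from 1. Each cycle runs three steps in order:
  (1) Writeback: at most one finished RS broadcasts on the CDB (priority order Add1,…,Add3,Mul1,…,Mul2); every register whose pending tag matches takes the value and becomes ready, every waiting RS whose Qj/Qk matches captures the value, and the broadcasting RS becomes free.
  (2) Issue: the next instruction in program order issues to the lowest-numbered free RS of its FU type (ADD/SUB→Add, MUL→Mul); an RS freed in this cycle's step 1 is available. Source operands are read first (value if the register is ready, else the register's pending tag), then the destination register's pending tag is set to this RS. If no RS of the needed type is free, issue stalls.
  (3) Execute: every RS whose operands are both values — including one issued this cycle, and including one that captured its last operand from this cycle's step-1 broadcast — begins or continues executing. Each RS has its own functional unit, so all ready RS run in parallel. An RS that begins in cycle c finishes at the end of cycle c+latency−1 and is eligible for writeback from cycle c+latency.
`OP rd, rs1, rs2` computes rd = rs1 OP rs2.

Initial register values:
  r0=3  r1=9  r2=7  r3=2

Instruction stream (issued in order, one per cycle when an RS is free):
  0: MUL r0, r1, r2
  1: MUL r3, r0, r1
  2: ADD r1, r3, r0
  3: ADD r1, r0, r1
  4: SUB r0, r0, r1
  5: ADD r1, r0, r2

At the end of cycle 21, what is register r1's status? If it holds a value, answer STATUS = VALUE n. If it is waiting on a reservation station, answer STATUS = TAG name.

STATUS = VALUE -623

cycle 1: issue MUL r0<-Mul1 // r0:Mul1,r1:9,r2:7,r3:2
cycle 2: issue MUL r3<-Mul2 // r0:Mul1,r1:9,r2:7,r3:Mul2
cycle 3: issue ADD r1<-Add1 // r0:Mul1,r1:Add1,r2:7,r3:Mul2
cycle 4: issue ADD r1<-Add2 // r0:Mul1,r1:Add2,r2:7,r3:Mul2
cycle 5: CDB Mul1=63; issue SUB r0<-Add3 // r0:Add3,r1:Add2,r2:7,r3:Mul2
cycle 6: stall // r0:Add3,r1:Add2,r2:7,r3:Mul2
cycle 7: stall // r0:Add3,r1:Add2,r2:7,r3:Mul2
cycle 8: stall // r0:Add3,r1:Add2,r2:7,r3:Mul2
cycle 9: CDB Mul2=567; stall // r0:Add3,r1:Add2,r2:7,r3:567
cycle 10: stall // r0:Add3,r1:Add2,r2:7,r3:567
cycle 11: stall // r0:Add3,r1:Add2,r2:7,r3:567
cycle 12: CDB Add1=630; issue ADD r1<-Add1 // r0:Add3,r1:Add1,r2:7,r3:567
cycle 13: - // r0:Add3,r1:Add1,r2:7,r3:567
cycle 14: - // r0:Add3,r1:Add1,r2:7,r3:567
cycle 15: CDB Add2=693 // r0:Add3,r1:Add1,r2:7,r3:567
cycle 16: - // r0:Add3,r1:Add1,r2:7,r3:567
cycle 17: - // r0:Add3,r1:Add1,r2:7,r3:567
cycle 18: CDB Add3=-630 // r0:-630,r1:Add1,r2:7,r3:567
cycle 19: - // r0:-630,r1:Add1,r2:7,r3:567
cycle 20: - // r0:-630,r1:Add1,r2:7,r3:567
cycle 21: CDB Add1=-623 // r0:-630,r1:-623,r2:7,r3:567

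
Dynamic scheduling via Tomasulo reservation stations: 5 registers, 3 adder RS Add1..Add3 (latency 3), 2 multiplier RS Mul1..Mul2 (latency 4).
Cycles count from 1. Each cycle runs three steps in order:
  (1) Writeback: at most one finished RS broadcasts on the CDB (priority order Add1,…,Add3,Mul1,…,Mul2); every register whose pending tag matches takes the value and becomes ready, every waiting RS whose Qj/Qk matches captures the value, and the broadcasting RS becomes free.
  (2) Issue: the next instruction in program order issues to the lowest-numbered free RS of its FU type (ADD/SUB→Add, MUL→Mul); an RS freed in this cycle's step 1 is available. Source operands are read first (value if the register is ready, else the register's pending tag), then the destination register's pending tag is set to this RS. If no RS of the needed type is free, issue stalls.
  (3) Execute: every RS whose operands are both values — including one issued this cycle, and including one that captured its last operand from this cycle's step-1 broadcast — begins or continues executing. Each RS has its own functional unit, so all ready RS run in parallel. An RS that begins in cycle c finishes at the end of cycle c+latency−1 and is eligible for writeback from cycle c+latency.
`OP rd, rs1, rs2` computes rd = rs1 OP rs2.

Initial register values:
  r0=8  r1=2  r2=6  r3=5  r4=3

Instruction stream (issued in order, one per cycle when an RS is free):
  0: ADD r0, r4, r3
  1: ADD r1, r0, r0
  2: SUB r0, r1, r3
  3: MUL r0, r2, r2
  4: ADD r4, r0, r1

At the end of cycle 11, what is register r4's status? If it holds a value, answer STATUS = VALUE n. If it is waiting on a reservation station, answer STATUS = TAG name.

  c1: issue ADD r0<-Add1  regs: r0:Add1,r1:2,r2:6,r3:5,r4:3
  c2: issue ADD r1<-Add2  regs: r0:Add1,r1:Add2,r2:6,r3:5,r4:3
  c3: issue SUB r0<-Add3  regs: r0:Add3,r1:Add2,r2:6,r3:5,r4:3
  c4: CDB Add1=8; issue MUL r0<-Mul1  regs: r0:Mul1,r1:Add2,r2:6,r3:5,r4:3
  c5: issue ADD r4<-Add1  regs: r0:Mul1,r1:Add2,r2:6,r3:5,r4:Add1
  c6: -  regs: r0:Mul1,r1:Add2,r2:6,r3:5,r4:Add1
  c7: CDB Add2=16  regs: r0:Mul1,r1:16,r2:6,r3:5,r4:Add1
  c8: CDB Mul1=36  regs: r0:36,r1:16,r2:6,r3:5,r4:Add1
  c9: -  regs: r0:36,r1:16,r2:6,r3:5,r4:Add1
  c10: CDB Add3=11  regs: r0:36,r1:16,r2:6,r3:5,r4:Add1
  c11: CDB Add1=52  regs: r0:36,r1:16,r2:6,r3:5,r4:52

STATUS = VALUE 52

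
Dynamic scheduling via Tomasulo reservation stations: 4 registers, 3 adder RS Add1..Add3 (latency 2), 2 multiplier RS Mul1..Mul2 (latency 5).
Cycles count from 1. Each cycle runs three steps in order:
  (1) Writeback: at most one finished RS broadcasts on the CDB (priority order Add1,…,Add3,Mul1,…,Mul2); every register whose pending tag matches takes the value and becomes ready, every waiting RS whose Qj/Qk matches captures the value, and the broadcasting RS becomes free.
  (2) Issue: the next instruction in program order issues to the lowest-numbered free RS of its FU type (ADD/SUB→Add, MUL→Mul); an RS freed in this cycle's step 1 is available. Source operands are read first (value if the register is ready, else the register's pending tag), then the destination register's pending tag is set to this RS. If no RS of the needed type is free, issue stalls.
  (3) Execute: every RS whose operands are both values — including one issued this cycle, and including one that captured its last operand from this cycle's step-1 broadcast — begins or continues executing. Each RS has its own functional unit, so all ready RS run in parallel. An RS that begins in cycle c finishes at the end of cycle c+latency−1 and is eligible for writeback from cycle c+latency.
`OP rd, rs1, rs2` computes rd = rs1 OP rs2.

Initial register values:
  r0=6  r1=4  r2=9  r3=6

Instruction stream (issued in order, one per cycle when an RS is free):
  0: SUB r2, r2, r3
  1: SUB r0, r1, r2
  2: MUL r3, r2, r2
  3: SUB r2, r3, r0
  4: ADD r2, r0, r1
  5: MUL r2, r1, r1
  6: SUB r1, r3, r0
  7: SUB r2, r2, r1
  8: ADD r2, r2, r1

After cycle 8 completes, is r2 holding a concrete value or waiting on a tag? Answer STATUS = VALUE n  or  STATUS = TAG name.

cycle 1: issue SUB r2<-Add1 // r0:6,r1:4,r2:Add1,r3:6
cycle 2: issue SUB r0<-Add2 // r0:Add2,r1:4,r2:Add1,r3:6
cycle 3: CDB Add1=3; issue MUL r3<-Mul1 // r0:Add2,r1:4,r2:3,r3:Mul1
cycle 4: issue SUB r2<-Add1 // r0:Add2,r1:4,r2:Add1,r3:Mul1
cycle 5: CDB Add2=1; issue ADD r2<-Add2 // r0:1,r1:4,r2:Add2,r3:Mul1
cycle 6: issue MUL r2<-Mul2 // r0:1,r1:4,r2:Mul2,r3:Mul1
cycle 7: CDB Add2=5; issue SUB r1<-Add2 // r0:1,r1:Add2,r2:Mul2,r3:Mul1
cycle 8: CDB Mul1=9; issue SUB r2<-Add3 // r0:1,r1:Add2,r2:Add3,r3:9

STATUS = TAG Add3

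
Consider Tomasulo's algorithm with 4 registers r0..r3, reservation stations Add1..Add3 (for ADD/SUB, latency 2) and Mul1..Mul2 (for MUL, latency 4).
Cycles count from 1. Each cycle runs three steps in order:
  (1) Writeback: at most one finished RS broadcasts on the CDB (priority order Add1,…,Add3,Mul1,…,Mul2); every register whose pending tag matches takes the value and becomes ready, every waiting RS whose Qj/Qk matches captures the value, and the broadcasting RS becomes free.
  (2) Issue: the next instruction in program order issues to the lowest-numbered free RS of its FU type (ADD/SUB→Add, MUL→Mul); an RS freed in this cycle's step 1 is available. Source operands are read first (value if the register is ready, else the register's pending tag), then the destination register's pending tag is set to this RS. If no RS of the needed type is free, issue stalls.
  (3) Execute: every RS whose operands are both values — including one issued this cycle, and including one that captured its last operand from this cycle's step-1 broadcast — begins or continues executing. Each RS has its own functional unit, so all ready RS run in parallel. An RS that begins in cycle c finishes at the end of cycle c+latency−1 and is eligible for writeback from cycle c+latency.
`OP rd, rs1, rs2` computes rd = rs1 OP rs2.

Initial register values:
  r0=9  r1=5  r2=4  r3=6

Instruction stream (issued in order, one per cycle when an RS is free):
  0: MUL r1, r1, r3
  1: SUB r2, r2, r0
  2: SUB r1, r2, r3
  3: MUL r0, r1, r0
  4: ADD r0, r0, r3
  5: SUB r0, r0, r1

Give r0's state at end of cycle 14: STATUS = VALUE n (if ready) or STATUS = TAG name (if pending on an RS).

c1: issue MUL r1<-Mul1 | r0:9,r1:Mul1,r2:4,r3:6
c2: issue SUB r2<-Add1 | r0:9,r1:Mul1,r2:Add1,r3:6
c3: issue SUB r1<-Add2 | r0:9,r1:Add2,r2:Add1,r3:6
c4: CDB Add1=-5; issue MUL r0<-Mul2 | r0:Mul2,r1:Add2,r2:-5,r3:6
c5: CDB Mul1=30; issue ADD r0<-Add1 | r0:Add1,r1:Add2,r2:-5,r3:6
c6: CDB Add2=-11; issue SUB r0<-Add2 | r0:Add2,r1:-11,r2:-5,r3:6
c7: - | r0:Add2,r1:-11,r2:-5,r3:6
c8: - | r0:Add2,r1:-11,r2:-5,r3:6
c9: - | r0:Add2,r1:-11,r2:-5,r3:6
c10: CDB Mul2=-99 | r0:Add2,r1:-11,r2:-5,r3:6
c11: - | r0:Add2,r1:-11,r2:-5,r3:6
c12: CDB Add1=-93 | r0:Add2,r1:-11,r2:-5,r3:6
c13: - | r0:Add2,r1:-11,r2:-5,r3:6
c14: CDB Add2=-82 | r0:-82,r1:-11,r2:-5,r3:6

STATUS = VALUE -82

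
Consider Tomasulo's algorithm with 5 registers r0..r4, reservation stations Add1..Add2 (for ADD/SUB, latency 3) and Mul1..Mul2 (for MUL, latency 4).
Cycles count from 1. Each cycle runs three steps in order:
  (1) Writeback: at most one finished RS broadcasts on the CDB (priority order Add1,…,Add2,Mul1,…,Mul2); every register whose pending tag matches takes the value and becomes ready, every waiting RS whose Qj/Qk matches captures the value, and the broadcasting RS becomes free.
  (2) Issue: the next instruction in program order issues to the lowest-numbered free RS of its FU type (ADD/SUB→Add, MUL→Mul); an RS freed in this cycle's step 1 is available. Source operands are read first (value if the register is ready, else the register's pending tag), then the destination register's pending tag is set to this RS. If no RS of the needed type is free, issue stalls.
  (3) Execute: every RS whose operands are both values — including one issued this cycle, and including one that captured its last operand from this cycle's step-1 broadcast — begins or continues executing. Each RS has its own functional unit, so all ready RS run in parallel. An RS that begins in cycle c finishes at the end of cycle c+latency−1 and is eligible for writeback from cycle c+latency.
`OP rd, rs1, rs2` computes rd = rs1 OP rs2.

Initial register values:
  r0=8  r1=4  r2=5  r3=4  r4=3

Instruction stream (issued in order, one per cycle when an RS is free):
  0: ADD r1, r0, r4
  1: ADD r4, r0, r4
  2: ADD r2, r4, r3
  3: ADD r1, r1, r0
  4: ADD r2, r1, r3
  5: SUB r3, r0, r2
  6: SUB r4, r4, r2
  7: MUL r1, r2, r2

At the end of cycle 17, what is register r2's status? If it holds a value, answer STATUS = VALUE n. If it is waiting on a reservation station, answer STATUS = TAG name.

STATUS = VALUE 23

  c1: issue ADD r1<-Add1  regs: r0:8,r1:Add1,r2:5,r3:4,r4:3
  c2: issue ADD r4<-Add2  regs: r0:8,r1:Add1,r2:5,r3:4,r4:Add2
  c3: stall  regs: r0:8,r1:Add1,r2:5,r3:4,r4:Add2
  c4: CDB Add1=11; issue ADD r2<-Add1  regs: r0:8,r1:11,r2:Add1,r3:4,r4:Add2
  c5: CDB Add2=11; issue ADD r1<-Add2  regs: r0:8,r1:Add2,r2:Add1,r3:4,r4:11
  c6: stall  regs: r0:8,r1:Add2,r2:Add1,r3:4,r4:11
  c7: stall  regs: r0:8,r1:Add2,r2:Add1,r3:4,r4:11
  c8: CDB Add1=15; issue ADD r2<-Add1  regs: r0:8,r1:Add2,r2:Add1,r3:4,r4:11
  c9: CDB Add2=19; issue SUB r3<-Add2  regs: r0:8,r1:19,r2:Add1,r3:Add2,r4:11
  c10: stall  regs: r0:8,r1:19,r2:Add1,r3:Add2,r4:11
  c11: stall  regs: r0:8,r1:19,r2:Add1,r3:Add2,r4:11
  c12: CDB Add1=23; issue SUB r4<-Add1  regs: r0:8,r1:19,r2:23,r3:Add2,r4:Add1
  c13: issue MUL r1<-Mul1  regs: r0:8,r1:Mul1,r2:23,r3:Add2,r4:Add1
  c14: -  regs: r0:8,r1:Mul1,r2:23,r3:Add2,r4:Add1
  c15: CDB Add1=-12  regs: r0:8,r1:Mul1,r2:23,r3:Add2,r4:-12
  c16: CDB Add2=-15  regs: r0:8,r1:Mul1,r2:23,r3:-15,r4:-12
  c17: CDB Mul1=529  regs: r0:8,r1:529,r2:23,r3:-15,r4:-12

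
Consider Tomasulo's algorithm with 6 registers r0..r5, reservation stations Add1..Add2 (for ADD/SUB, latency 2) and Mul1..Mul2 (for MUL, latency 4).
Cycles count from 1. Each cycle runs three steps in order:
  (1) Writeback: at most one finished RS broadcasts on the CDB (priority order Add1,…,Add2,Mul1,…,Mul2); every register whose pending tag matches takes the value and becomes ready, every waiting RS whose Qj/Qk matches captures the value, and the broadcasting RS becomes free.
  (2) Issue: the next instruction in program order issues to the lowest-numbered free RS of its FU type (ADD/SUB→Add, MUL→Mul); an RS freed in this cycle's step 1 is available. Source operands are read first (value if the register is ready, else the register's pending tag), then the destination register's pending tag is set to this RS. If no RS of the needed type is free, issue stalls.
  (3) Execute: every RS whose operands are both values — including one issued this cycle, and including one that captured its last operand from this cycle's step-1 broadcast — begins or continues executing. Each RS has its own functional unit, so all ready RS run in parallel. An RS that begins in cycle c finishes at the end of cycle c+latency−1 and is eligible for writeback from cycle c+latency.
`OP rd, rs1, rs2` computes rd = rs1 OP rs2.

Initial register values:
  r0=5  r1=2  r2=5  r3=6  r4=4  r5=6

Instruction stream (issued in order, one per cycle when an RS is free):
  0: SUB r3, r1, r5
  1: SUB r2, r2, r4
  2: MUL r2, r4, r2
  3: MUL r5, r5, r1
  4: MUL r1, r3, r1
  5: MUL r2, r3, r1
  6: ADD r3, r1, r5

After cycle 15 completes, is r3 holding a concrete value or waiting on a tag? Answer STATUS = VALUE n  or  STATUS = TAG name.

cycle 1: issue SUB r3<-Add1 // r0:5,r1:2,r2:5,r3:Add1,r4:4,r5:6
cycle 2: issue SUB r2<-Add2 // r0:5,r1:2,r2:Add2,r3:Add1,r4:4,r5:6
cycle 3: CDB Add1=-4; issue MUL r2<-Mul1 // r0:5,r1:2,r2:Mul1,r3:-4,r4:4,r5:6
cycle 4: CDB Add2=1; issue MUL r5<-Mul2 // r0:5,r1:2,r2:Mul1,r3:-4,r4:4,r5:Mul2
cycle 5: stall // r0:5,r1:2,r2:Mul1,r3:-4,r4:4,r5:Mul2
cycle 6: stall // r0:5,r1:2,r2:Mul1,r3:-4,r4:4,r5:Mul2
cycle 7: stall // r0:5,r1:2,r2:Mul1,r3:-4,r4:4,r5:Mul2
cycle 8: CDB Mul1=4; issue MUL r1<-Mul1 // r0:5,r1:Mul1,r2:4,r3:-4,r4:4,r5:Mul2
cycle 9: CDB Mul2=12; issue MUL r2<-Mul2 // r0:5,r1:Mul1,r2:Mul2,r3:-4,r4:4,r5:12
cycle 10: issue ADD r3<-Add1 // r0:5,r1:Mul1,r2:Mul2,r3:Add1,r4:4,r5:12
cycle 11: - // r0:5,r1:Mul1,r2:Mul2,r3:Add1,r4:4,r5:12
cycle 12: CDB Mul1=-8 // r0:5,r1:-8,r2:Mul2,r3:Add1,r4:4,r5:12
cycle 13: - // r0:5,r1:-8,r2:Mul2,r3:Add1,r4:4,r5:12
cycle 14: CDB Add1=4 // r0:5,r1:-8,r2:Mul2,r3:4,r4:4,r5:12
cycle 15: - // r0:5,r1:-8,r2:Mul2,r3:4,r4:4,r5:12

STATUS = VALUE 4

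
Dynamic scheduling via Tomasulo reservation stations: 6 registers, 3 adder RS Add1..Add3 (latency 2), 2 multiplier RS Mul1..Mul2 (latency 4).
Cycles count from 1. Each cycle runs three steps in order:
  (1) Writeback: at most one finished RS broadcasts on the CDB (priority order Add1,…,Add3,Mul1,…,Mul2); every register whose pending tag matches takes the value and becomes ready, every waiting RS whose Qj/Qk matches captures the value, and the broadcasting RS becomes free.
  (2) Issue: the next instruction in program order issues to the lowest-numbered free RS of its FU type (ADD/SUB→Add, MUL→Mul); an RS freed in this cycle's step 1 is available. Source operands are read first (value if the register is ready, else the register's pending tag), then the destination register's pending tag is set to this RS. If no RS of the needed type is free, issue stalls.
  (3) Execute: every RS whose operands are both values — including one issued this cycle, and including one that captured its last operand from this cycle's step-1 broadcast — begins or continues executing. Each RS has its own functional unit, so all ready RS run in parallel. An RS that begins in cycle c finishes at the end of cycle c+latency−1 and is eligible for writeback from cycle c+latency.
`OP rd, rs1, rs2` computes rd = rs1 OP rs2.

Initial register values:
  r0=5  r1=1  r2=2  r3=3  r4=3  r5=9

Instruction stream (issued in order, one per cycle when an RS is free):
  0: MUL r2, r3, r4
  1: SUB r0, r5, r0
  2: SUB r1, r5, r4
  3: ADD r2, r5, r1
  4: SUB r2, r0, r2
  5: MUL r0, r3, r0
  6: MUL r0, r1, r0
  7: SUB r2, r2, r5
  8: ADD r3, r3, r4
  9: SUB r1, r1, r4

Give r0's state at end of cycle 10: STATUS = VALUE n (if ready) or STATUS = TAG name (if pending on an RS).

STATUS = TAG Mul2

c1: issue MUL r2<-Mul1 | r0:5,r1:1,r2:Mul1,r3:3,r4:3,r5:9
c2: issue SUB r0<-Add1 | r0:Add1,r1:1,r2:Mul1,r3:3,r4:3,r5:9
c3: issue SUB r1<-Add2 | r0:Add1,r1:Add2,r2:Mul1,r3:3,r4:3,r5:9
c4: CDB Add1=4; issue ADD r2<-Add1 | r0:4,r1:Add2,r2:Add1,r3:3,r4:3,r5:9
c5: CDB Add2=6; issue SUB r2<-Add2 | r0:4,r1:6,r2:Add2,r3:3,r4:3,r5:9
c6: CDB Mul1=9; issue MUL r0<-Mul1 | r0:Mul1,r1:6,r2:Add2,r3:3,r4:3,r5:9
c7: CDB Add1=15; issue MUL r0<-Mul2 | r0:Mul2,r1:6,r2:Add2,r3:3,r4:3,r5:9
c8: issue SUB r2<-Add1 | r0:Mul2,r1:6,r2:Add1,r3:3,r4:3,r5:9
c9: CDB Add2=-11; issue ADD r3<-Add2 | r0:Mul2,r1:6,r2:Add1,r3:Add2,r4:3,r5:9
c10: CDB Mul1=12; issue SUB r1<-Add3 | r0:Mul2,r1:Add3,r2:Add1,r3:Add2,r4:3,r5:9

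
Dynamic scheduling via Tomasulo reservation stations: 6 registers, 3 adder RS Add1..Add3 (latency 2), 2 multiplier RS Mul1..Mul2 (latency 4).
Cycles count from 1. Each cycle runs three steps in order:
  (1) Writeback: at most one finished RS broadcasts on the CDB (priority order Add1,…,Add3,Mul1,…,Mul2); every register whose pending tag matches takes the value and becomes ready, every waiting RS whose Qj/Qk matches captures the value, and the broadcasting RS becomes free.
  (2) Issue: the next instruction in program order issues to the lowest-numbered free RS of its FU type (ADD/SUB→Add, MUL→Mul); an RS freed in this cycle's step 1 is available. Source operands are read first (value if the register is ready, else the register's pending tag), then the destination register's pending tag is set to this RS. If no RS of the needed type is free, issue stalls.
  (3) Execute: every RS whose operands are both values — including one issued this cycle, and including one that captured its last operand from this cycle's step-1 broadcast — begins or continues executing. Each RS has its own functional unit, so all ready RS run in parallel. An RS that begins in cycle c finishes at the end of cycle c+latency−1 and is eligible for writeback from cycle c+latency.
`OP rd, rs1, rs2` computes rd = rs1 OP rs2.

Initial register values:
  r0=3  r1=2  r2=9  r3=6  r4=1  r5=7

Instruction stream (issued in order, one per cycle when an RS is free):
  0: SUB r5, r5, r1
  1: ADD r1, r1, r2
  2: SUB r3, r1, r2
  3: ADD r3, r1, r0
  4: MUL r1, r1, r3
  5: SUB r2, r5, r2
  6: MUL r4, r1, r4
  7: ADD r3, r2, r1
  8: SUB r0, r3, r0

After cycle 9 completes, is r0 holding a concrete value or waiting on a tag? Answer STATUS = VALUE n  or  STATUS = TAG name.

STATUS = TAG Add2

cycle 1: issue SUB r5<-Add1 // r0:3,r1:2,r2:9,r3:6,r4:1,r5:Add1
cycle 2: issue ADD r1<-Add2 // r0:3,r1:Add2,r2:9,r3:6,r4:1,r5:Add1
cycle 3: CDB Add1=5; issue SUB r3<-Add1 // r0:3,r1:Add2,r2:9,r3:Add1,r4:1,r5:5
cycle 4: CDB Add2=11; issue ADD r3<-Add2 // r0:3,r1:11,r2:9,r3:Add2,r4:1,r5:5
cycle 5: issue MUL r1<-Mul1 // r0:3,r1:Mul1,r2:9,r3:Add2,r4:1,r5:5
cycle 6: CDB Add1=2; issue SUB r2<-Add1 // r0:3,r1:Mul1,r2:Add1,r3:Add2,r4:1,r5:5
cycle 7: CDB Add2=14; issue MUL r4<-Mul2 // r0:3,r1:Mul1,r2:Add1,r3:14,r4:Mul2,r5:5
cycle 8: CDB Add1=-4; issue ADD r3<-Add1 // r0:3,r1:Mul1,r2:-4,r3:Add1,r4:Mul2,r5:5
cycle 9: issue SUB r0<-Add2 // r0:Add2,r1:Mul1,r2:-4,r3:Add1,r4:Mul2,r5:5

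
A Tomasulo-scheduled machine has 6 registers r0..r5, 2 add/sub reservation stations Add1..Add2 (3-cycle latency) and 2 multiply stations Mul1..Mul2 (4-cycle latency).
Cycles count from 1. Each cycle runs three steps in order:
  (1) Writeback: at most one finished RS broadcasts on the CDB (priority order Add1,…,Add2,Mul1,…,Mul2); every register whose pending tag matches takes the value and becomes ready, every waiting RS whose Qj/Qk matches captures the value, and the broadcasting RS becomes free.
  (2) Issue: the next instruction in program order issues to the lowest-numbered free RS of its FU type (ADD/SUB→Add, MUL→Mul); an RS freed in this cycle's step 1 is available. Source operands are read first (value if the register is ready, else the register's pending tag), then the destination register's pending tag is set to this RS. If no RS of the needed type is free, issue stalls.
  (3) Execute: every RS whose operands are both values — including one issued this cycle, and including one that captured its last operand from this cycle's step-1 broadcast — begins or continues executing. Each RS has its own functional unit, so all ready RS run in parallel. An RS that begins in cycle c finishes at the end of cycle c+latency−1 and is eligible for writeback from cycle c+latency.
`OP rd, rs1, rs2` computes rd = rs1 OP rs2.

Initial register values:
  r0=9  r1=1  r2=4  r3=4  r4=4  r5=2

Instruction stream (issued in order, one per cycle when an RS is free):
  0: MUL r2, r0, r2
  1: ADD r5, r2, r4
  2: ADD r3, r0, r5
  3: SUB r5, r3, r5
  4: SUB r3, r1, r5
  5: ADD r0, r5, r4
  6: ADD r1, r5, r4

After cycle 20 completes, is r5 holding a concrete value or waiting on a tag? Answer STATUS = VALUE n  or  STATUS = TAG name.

STATUS = VALUE 9

cycle 1: issue MUL r2<-Mul1 // r0:9,r1:1,r2:Mul1,r3:4,r4:4,r5:2
cycle 2: issue ADD r5<-Add1 // r0:9,r1:1,r2:Mul1,r3:4,r4:4,r5:Add1
cycle 3: issue ADD r3<-Add2 // r0:9,r1:1,r2:Mul1,r3:Add2,r4:4,r5:Add1
cycle 4: stall // r0:9,r1:1,r2:Mul1,r3:Add2,r4:4,r5:Add1
cycle 5: CDB Mul1=36; stall // r0:9,r1:1,r2:36,r3:Add2,r4:4,r5:Add1
cycle 6: stall // r0:9,r1:1,r2:36,r3:Add2,r4:4,r5:Add1
cycle 7: stall // r0:9,r1:1,r2:36,r3:Add2,r4:4,r5:Add1
cycle 8: CDB Add1=40; issue SUB r5<-Add1 // r0:9,r1:1,r2:36,r3:Add2,r4:4,r5:Add1
cycle 9: stall // r0:9,r1:1,r2:36,r3:Add2,r4:4,r5:Add1
cycle 10: stall // r0:9,r1:1,r2:36,r3:Add2,r4:4,r5:Add1
cycle 11: CDB Add2=49; issue SUB r3<-Add2 // r0:9,r1:1,r2:36,r3:Add2,r4:4,r5:Add1
cycle 12: stall // r0:9,r1:1,r2:36,r3:Add2,r4:4,r5:Add1
cycle 13: stall // r0:9,r1:1,r2:36,r3:Add2,r4:4,r5:Add1
cycle 14: CDB Add1=9; issue ADD r0<-Add1 // r0:Add1,r1:1,r2:36,r3:Add2,r4:4,r5:9
cycle 15: stall // r0:Add1,r1:1,r2:36,r3:Add2,r4:4,r5:9
cycle 16: stall // r0:Add1,r1:1,r2:36,r3:Add2,r4:4,r5:9
cycle 17: CDB Add1=13; issue ADD r1<-Add1 // r0:13,r1:Add1,r2:36,r3:Add2,r4:4,r5:9
cycle 18: CDB Add2=-8 // r0:13,r1:Add1,r2:36,r3:-8,r4:4,r5:9
cycle 19: - // r0:13,r1:Add1,r2:36,r3:-8,r4:4,r5:9
cycle 20: CDB Add1=13 // r0:13,r1:13,r2:36,r3:-8,r4:4,r5:9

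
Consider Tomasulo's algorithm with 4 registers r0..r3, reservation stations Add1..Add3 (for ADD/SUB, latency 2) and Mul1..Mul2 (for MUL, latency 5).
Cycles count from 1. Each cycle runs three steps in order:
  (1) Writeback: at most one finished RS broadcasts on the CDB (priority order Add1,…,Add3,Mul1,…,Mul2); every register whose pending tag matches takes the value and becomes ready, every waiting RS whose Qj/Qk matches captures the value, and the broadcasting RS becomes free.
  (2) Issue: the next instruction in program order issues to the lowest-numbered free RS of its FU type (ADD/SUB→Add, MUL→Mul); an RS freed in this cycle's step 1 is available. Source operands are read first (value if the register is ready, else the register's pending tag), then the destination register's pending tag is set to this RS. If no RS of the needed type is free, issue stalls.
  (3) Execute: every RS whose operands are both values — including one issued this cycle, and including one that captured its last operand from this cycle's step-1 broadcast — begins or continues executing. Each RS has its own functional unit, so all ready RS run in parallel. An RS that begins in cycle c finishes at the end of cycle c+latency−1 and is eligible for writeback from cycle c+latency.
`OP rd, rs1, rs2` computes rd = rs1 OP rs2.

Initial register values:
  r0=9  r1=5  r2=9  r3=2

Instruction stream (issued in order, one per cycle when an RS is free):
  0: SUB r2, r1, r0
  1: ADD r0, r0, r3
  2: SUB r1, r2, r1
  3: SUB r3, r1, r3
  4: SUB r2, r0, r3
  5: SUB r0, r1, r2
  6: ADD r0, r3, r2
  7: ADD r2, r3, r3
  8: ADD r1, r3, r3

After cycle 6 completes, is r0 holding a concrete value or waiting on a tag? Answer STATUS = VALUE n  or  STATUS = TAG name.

c1: issue SUB r2<-Add1 | r0:9,r1:5,r2:Add1,r3:2
c2: issue ADD r0<-Add2 | r0:Add2,r1:5,r2:Add1,r3:2
c3: CDB Add1=-4; issue SUB r1<-Add1 | r0:Add2,r1:Add1,r2:-4,r3:2
c4: CDB Add2=11; issue SUB r3<-Add2 | r0:11,r1:Add1,r2:-4,r3:Add2
c5: CDB Add1=-9; issue SUB r2<-Add1 | r0:11,r1:-9,r2:Add1,r3:Add2
c6: issue SUB r0<-Add3 | r0:Add3,r1:-9,r2:Add1,r3:Add2

STATUS = TAG Add3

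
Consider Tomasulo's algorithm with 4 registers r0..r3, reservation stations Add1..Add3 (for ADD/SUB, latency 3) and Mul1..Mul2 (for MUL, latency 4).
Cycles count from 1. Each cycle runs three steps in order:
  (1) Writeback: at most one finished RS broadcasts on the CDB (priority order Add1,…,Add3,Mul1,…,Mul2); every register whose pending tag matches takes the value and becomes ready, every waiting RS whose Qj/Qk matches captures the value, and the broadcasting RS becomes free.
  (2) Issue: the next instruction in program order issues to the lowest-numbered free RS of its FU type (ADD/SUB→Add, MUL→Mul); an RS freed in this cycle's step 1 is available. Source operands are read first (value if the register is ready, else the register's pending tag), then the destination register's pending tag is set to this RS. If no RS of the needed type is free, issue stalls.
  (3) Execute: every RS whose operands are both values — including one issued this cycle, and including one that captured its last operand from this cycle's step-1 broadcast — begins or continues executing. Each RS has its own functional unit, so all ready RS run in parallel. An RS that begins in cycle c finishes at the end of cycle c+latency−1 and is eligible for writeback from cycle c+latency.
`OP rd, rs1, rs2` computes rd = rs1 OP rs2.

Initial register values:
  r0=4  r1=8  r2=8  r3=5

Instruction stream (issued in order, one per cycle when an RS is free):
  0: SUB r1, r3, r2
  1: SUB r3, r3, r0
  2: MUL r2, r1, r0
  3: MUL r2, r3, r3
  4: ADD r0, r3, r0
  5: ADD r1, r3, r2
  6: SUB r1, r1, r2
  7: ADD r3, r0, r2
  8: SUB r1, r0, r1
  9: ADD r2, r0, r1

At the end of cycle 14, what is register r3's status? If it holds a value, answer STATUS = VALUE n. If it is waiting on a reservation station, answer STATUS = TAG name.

STATUS = VALUE 6

  c1: issue SUB r1<-Add1  regs: r0:4,r1:Add1,r2:8,r3:5
  c2: issue SUB r3<-Add2  regs: r0:4,r1:Add1,r2:8,r3:Add2
  c3: issue MUL r2<-Mul1  regs: r0:4,r1:Add1,r2:Mul1,r3:Add2
  c4: CDB Add1=-3; issue MUL r2<-Mul2  regs: r0:4,r1:-3,r2:Mul2,r3:Add2
  c5: CDB Add2=1; issue ADD r0<-Add1  regs: r0:Add1,r1:-3,r2:Mul2,r3:1
  c6: issue ADD r1<-Add2  regs: r0:Add1,r1:Add2,r2:Mul2,r3:1
  c7: issue SUB r1<-Add3  regs: r0:Add1,r1:Add3,r2:Mul2,r3:1
  c8: CDB Add1=5; issue ADD r3<-Add1  regs: r0:5,r1:Add3,r2:Mul2,r3:Add1
  c9: CDB Mul1=-12; stall  regs: r0:5,r1:Add3,r2:Mul2,r3:Add1
  c10: CDB Mul2=1; stall  regs: r0:5,r1:Add3,r2:1,r3:Add1
  c11: stall  regs: r0:5,r1:Add3,r2:1,r3:Add1
  c12: stall  regs: r0:5,r1:Add3,r2:1,r3:Add1
  c13: CDB Add1=6; issue SUB r1<-Add1  regs: r0:5,r1:Add1,r2:1,r3:6
  c14: CDB Add2=2; issue ADD r2<-Add2  regs: r0:5,r1:Add1,r2:Add2,r3:6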